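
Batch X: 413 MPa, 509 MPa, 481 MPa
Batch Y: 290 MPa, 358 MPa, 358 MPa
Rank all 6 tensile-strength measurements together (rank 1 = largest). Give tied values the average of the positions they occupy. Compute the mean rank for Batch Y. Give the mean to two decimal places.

5.00

Sorted (descending): 509, 481, 413, 358, 358, 290
The 2 values of 358 occupy positions 4–5 → average rank (4+5)/2 = 4.5.
Batch Y values → pooled ranks: 290→6, 358→4.5, 358→4.5
Mean rank = (6 + 4.5 + 4.5) / 3 = 5.00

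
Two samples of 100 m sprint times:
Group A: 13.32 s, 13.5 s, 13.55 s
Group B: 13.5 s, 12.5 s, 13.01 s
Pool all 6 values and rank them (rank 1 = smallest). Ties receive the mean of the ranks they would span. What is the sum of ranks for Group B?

Sorted (ascending): 12.5, 13.01, 13.32, 13.5, 13.5, 13.55
The 2 values of 13.5 occupy positions 4–5 → average rank (4+5)/2 = 4.5.
Group B values → pooled ranks: 13.5→4.5, 12.5→1, 13.01→2
Rank sum = 4.5 + 1 + 2 = 7.5

7.5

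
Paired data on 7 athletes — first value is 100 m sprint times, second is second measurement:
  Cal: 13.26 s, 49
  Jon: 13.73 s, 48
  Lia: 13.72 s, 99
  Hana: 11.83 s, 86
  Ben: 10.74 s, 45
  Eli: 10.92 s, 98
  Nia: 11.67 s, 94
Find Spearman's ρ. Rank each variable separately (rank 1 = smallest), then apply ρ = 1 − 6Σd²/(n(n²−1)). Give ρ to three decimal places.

0.107

Ranks of variable 1: 5, 7, 6, 4, 1, 2, 3
Ranks of variable 2: 3, 2, 7, 4, 1, 6, 5
d = r₁ − r₂: 2, 5, -1, 0, 0, -4, -2
d²: 4, 25, 1, 0, 0, 16, 4; Σd² = 50
ρ = 1 − 6·50/(7·48) = 1 − 300/336 = 0.107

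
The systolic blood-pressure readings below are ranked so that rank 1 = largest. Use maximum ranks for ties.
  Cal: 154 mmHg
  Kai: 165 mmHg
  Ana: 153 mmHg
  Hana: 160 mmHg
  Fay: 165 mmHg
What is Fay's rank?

Sorted (descending): 165, 165, 160, 154, 153
The 2 values of 165 occupy positions 1–2 → each gets rank 2.
Fay has value 165 mmHg → rank 2.

2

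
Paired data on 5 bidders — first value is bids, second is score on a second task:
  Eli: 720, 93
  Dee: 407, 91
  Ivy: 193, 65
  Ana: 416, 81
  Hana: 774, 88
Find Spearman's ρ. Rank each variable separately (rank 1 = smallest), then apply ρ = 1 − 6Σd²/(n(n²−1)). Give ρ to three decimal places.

0.500

Ranks of variable 1: 4, 2, 1, 3, 5
Ranks of variable 2: 5, 4, 1, 2, 3
d = r₁ − r₂: -1, -2, 0, 1, 2
d²: 1, 4, 0, 1, 4; Σd² = 10
ρ = 1 − 6·10/(5·24) = 1 − 60/120 = 0.500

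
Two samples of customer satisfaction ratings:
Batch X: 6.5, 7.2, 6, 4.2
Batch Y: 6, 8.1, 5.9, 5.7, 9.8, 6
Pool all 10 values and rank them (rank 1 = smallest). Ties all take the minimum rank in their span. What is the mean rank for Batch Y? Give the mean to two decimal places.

5.33

Sorted (ascending): 4.2, 5.7, 5.9, 6, 6, 6, 6.5, 7.2, 8.1, 9.8
The 3 values of 6 occupy positions 4–6 → each gets rank 4.
Batch Y values → pooled ranks: 6→4, 8.1→9, 5.9→3, 5.7→2, 9.8→10, 6→4
Mean rank = (4 + 9 + 3 + 2 + 10 + 4) / 6 = 5.33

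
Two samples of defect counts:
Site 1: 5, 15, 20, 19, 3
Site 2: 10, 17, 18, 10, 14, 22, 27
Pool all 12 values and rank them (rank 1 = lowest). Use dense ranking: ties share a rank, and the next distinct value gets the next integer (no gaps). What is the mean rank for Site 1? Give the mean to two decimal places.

5.00

Sorted (ascending): 3, 5, 10, 10, 14, 15, 17, 18, 19, 20, 22, 27
The 2 values of 10 share dense rank 3.
Remaining distinct values take the next consecutive integers.
Site 1 values → pooled ranks: 5→2, 15→5, 20→9, 19→8, 3→1
Mean rank = (2 + 5 + 9 + 8 + 1) / 5 = 5.00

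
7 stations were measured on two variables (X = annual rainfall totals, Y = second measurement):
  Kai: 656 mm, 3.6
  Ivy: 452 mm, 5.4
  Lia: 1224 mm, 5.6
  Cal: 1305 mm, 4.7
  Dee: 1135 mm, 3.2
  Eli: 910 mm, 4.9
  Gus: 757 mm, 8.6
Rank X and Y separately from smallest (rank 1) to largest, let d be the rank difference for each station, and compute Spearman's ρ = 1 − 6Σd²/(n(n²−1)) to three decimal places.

Ranks of variable 1: 2, 1, 6, 7, 5, 4, 3
Ranks of variable 2: 2, 5, 6, 3, 1, 4, 7
d = r₁ − r₂: 0, -4, 0, 4, 4, 0, -4
d²: 0, 16, 0, 16, 16, 0, 16; Σd² = 64
ρ = 1 − 6·64/(7·48) = 1 − 384/336 = -0.143

-0.143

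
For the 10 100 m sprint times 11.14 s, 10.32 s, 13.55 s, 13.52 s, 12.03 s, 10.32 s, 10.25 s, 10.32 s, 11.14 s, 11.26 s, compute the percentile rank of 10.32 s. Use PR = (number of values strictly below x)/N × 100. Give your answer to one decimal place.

10.0

N = 10.
Strictly below 10.32: 1. Equal to 10.32: 3.
PR = 1/10 × 100 = 10.0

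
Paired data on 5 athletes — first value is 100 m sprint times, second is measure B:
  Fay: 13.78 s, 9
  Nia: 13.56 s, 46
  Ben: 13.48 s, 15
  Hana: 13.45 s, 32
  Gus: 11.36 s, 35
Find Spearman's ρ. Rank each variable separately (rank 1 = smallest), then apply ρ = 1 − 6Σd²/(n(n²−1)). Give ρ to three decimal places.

Ranks of variable 1: 5, 4, 3, 2, 1
Ranks of variable 2: 1, 5, 2, 3, 4
d = r₁ − r₂: 4, -1, 1, -1, -3
d²: 16, 1, 1, 1, 9; Σd² = 28
ρ = 1 − 6·28/(5·24) = 1 − 168/120 = -0.400

-0.400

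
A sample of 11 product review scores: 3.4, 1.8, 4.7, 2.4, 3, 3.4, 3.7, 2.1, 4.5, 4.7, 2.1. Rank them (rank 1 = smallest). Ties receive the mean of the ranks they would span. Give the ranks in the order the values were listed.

Sorted (ascending): 1.8, 2.1, 2.1, 2.4, 3, 3.4, 3.4, 3.7, 4.5, 4.7, 4.7
The 2 values of 2.1 occupy positions 2–3 → average rank (2+3)/2 = 2.5.
The 2 values of 3.4 occupy positions 6–7 → average rank (6+7)/2 = 6.5.
The 2 values of 4.7 occupy positions 10–11 → average rank (10+11)/2 = 10.5.

6.5, 1, 10.5, 4, 5, 6.5, 8, 2.5, 9, 10.5, 2.5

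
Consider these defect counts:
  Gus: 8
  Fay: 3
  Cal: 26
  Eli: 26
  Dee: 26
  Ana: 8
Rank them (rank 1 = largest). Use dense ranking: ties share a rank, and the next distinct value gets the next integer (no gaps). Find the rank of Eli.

Sorted (descending): 26, 26, 26, 8, 8, 3
The 3 values of 26 share dense rank 1.
The 2 values of 8 share dense rank 2.
Remaining distinct values take the next consecutive integers.
Eli has value 26 → rank 1.

1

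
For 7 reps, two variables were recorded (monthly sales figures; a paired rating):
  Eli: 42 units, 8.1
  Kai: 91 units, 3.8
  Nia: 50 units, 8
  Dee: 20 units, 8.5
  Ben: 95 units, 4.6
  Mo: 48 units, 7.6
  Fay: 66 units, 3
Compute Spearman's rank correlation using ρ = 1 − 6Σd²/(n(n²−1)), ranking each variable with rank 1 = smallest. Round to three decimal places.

-0.821

Ranks of variable 1: 2, 6, 4, 1, 7, 3, 5
Ranks of variable 2: 6, 2, 5, 7, 3, 4, 1
d = r₁ − r₂: -4, 4, -1, -6, 4, -1, 4
d²: 16, 16, 1, 36, 16, 1, 16; Σd² = 102
ρ = 1 − 6·102/(7·48) = 1 − 612/336 = -0.821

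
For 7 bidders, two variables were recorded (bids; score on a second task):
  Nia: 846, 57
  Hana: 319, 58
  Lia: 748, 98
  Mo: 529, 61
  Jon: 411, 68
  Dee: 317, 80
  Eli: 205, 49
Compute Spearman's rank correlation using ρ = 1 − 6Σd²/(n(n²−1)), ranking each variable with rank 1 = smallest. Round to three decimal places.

Ranks of variable 1: 7, 3, 6, 5, 4, 2, 1
Ranks of variable 2: 2, 3, 7, 4, 5, 6, 1
d = r₁ − r₂: 5, 0, -1, 1, -1, -4, 0
d²: 25, 0, 1, 1, 1, 16, 0; Σd² = 44
ρ = 1 − 6·44/(7·48) = 1 − 264/336 = 0.214

0.214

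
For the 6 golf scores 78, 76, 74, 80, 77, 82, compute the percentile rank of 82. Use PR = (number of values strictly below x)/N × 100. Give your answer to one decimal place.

83.3

N = 6.
Strictly below 82: 5. Equal to 82: 1.
PR = 5/6 × 100 = 83.3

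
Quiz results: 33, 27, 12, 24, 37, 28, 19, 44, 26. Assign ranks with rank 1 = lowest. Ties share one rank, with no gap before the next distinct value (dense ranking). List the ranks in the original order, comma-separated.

Sorted (ascending): 12, 19, 24, 26, 27, 28, 33, 37, 44
No ties — each value takes its position as its rank.

7, 5, 1, 3, 8, 6, 2, 9, 4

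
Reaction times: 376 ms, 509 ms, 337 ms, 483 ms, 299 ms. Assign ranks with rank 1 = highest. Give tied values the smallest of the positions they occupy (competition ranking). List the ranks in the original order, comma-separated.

3, 1, 4, 2, 5

Sorted (descending): 509, 483, 376, 337, 299
No ties — each value takes its position as its rank.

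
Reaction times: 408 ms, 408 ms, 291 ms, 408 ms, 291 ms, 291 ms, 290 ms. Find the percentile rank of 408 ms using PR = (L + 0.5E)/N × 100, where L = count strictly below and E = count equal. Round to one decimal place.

N = 7.
Strictly below 408: 4. Equal to 408: 3.
PR = (4 + 0.5·3)/7 × 100 = 78.6

78.6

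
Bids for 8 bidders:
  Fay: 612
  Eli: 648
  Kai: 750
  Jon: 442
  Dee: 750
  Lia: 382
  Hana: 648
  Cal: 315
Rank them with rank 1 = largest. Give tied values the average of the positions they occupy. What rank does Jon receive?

Sorted (descending): 750, 750, 648, 648, 612, 442, 382, 315
The 2 values of 750 occupy positions 1–2 → average rank (1+2)/2 = 1.5.
The 2 values of 648 occupy positions 3–4 → average rank (3+4)/2 = 3.5.
Jon has value 442 → rank 6.

6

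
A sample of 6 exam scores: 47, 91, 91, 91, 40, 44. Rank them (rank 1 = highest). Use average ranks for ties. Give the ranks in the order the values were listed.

4, 2, 2, 2, 6, 5

Sorted (descending): 91, 91, 91, 47, 44, 40
The 3 values of 91 occupy positions 1–3 → average rank 2.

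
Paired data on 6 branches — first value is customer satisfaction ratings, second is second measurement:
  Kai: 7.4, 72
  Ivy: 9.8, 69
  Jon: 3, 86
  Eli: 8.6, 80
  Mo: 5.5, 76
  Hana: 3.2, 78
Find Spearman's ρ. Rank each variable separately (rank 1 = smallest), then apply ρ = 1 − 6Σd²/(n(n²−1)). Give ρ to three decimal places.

-0.657

Ranks of variable 1: 4, 6, 1, 5, 3, 2
Ranks of variable 2: 2, 1, 6, 5, 3, 4
d = r₁ − r₂: 2, 5, -5, 0, 0, -2
d²: 4, 25, 25, 0, 0, 4; Σd² = 58
ρ = 1 − 6·58/(6·35) = 1 − 348/210 = -0.657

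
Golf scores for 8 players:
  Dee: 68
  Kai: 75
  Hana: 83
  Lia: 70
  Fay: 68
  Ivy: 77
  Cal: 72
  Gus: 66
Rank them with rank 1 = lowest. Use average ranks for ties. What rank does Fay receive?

Sorted (ascending): 66, 68, 68, 70, 72, 75, 77, 83
The 2 values of 68 occupy positions 2–3 → average rank (2+3)/2 = 2.5.
Fay has value 68 → rank 2.5.

2.5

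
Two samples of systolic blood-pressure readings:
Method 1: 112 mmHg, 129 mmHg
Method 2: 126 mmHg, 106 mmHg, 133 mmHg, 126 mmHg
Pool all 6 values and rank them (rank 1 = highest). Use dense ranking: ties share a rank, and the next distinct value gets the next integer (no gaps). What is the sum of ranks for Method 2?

12

Sorted (descending): 133, 129, 126, 126, 112, 106
The 2 values of 126 share dense rank 3.
Remaining distinct values take the next consecutive integers.
Method 2 values → pooled ranks: 126→3, 106→5, 133→1, 126→3
Rank sum = 3 + 5 + 1 + 3 = 12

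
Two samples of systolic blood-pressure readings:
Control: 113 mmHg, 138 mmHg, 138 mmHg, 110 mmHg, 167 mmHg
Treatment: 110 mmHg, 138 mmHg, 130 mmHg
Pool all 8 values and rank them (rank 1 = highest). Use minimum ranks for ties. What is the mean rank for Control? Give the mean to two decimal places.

3.60

Sorted (descending): 167, 138, 138, 138, 130, 113, 110, 110
The 3 values of 138 occupy positions 2–4 → each gets rank 2.
The 2 values of 110 occupy positions 7–8 → each gets rank 7.
Control values → pooled ranks: 113→6, 138→2, 138→2, 110→7, 167→1
Mean rank = (6 + 2 + 2 + 7 + 1) / 5 = 3.60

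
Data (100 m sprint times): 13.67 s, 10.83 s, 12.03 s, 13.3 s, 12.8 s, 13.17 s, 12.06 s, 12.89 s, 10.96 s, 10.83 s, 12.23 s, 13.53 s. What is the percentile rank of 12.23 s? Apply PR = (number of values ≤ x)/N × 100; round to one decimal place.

N = 12.
Strictly below 12.23: 5. Equal to 12.23: 1.
PR = 6/12 × 100 = 50.0

50.0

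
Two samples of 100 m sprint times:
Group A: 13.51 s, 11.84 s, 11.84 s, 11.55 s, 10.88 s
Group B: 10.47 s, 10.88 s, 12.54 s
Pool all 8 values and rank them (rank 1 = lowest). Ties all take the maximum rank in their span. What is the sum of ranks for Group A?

Sorted (ascending): 10.47, 10.88, 10.88, 11.55, 11.84, 11.84, 12.54, 13.51
The 2 values of 10.88 occupy positions 2–3 → each gets rank 3.
The 2 values of 11.84 occupy positions 5–6 → each gets rank 6.
Group A values → pooled ranks: 13.51→8, 11.84→6, 11.84→6, 11.55→4, 10.88→3
Rank sum = 8 + 6 + 6 + 4 + 3 = 27

27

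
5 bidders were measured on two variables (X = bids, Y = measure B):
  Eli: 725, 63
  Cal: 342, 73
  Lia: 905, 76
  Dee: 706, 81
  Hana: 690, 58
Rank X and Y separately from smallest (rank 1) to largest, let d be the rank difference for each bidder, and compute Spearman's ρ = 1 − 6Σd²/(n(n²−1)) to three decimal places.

Ranks of variable 1: 4, 1, 5, 3, 2
Ranks of variable 2: 2, 3, 4, 5, 1
d = r₁ − r₂: 2, -2, 1, -2, 1
d²: 4, 4, 1, 4, 1; Σd² = 14
ρ = 1 − 6·14/(5·24) = 1 − 84/120 = 0.300

0.300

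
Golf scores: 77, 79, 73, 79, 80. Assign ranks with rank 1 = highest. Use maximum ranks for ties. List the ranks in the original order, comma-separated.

Sorted (descending): 80, 79, 79, 77, 73
The 2 values of 79 occupy positions 2–3 → each gets rank 3.

4, 3, 5, 3, 1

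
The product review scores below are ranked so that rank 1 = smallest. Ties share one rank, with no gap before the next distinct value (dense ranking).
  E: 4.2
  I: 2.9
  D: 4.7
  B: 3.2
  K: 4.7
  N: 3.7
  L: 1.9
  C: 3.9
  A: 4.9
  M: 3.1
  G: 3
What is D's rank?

9

Sorted (ascending): 1.9, 2.9, 3, 3.1, 3.2, 3.7, 3.9, 4.2, 4.7, 4.7, 4.9
The 2 values of 4.7 share dense rank 9.
Remaining distinct values take the next consecutive integers.
D has value 4.7 → rank 9.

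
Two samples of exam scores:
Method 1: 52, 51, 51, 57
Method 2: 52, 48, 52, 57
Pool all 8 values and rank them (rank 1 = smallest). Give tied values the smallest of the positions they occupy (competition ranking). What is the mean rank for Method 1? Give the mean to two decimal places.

3.75

Sorted (ascending): 48, 51, 51, 52, 52, 52, 57, 57
The 2 values of 51 occupy positions 2–3 → each gets rank 2.
The 3 values of 52 occupy positions 4–6 → each gets rank 4.
The 2 values of 57 occupy positions 7–8 → each gets rank 7.
Method 1 values → pooled ranks: 52→4, 51→2, 51→2, 57→7
Mean rank = (4 + 2 + 2 + 7) / 4 = 3.75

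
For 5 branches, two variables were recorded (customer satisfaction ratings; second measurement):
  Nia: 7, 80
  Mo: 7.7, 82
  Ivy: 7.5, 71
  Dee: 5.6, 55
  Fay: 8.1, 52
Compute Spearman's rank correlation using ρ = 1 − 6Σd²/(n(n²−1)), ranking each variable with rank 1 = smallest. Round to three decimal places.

Ranks of variable 1: 2, 4, 3, 1, 5
Ranks of variable 2: 4, 5, 3, 2, 1
d = r₁ − r₂: -2, -1, 0, -1, 4
d²: 4, 1, 0, 1, 16; Σd² = 22
ρ = 1 − 6·22/(5·24) = 1 − 132/120 = -0.100

-0.100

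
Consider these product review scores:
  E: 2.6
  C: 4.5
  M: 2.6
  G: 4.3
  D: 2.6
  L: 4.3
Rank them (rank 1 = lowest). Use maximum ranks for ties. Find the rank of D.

3

Sorted (ascending): 2.6, 2.6, 2.6, 4.3, 4.3, 4.5
The 3 values of 2.6 occupy positions 1–3 → each gets rank 3.
The 2 values of 4.3 occupy positions 4–5 → each gets rank 5.
D has value 2.6 → rank 3.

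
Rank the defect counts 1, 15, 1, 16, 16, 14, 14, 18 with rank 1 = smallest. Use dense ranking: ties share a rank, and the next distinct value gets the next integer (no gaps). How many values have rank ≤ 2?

4

Sorted (ascending): 1, 1, 14, 14, 15, 16, 16, 18
The 2 values of 1 share dense rank 1.
The 2 values of 14 share dense rank 2.
The 2 values of 16 share dense rank 4.
Remaining distinct values take the next consecutive integers.
Ranks ≤ 2: {1, 1, 2, 2} → 4 values.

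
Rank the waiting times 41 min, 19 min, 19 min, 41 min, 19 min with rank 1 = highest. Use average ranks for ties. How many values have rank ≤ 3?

Sorted (descending): 41, 41, 19, 19, 19
The 2 values of 41 occupy positions 1–2 → average rank (1+2)/2 = 1.5.
The 3 values of 19 occupy positions 3–5 → average rank 4.
Ranks ≤ 3: {1.5, 1.5} → 2 values.

2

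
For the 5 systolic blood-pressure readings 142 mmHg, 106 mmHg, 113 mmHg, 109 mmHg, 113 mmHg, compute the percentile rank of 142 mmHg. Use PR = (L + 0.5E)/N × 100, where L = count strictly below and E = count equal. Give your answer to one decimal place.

N = 5.
Strictly below 142: 4. Equal to 142: 1.
PR = (4 + 0.5·1)/5 × 100 = 90.0

90.0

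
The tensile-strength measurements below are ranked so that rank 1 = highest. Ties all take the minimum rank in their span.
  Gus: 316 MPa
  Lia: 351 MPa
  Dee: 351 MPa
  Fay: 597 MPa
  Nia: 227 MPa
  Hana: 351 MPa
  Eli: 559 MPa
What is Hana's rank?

Sorted (descending): 597, 559, 351, 351, 351, 316, 227
The 3 values of 351 occupy positions 3–5 → each gets rank 3.
Hana has value 351 MPa → rank 3.

3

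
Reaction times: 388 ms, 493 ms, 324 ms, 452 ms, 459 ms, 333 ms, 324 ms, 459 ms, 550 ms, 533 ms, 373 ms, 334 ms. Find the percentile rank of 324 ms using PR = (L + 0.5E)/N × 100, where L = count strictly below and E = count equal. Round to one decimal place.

N = 12.
Strictly below 324: 0. Equal to 324: 2.
PR = (0 + 0.5·2)/12 × 100 = 8.3

8.3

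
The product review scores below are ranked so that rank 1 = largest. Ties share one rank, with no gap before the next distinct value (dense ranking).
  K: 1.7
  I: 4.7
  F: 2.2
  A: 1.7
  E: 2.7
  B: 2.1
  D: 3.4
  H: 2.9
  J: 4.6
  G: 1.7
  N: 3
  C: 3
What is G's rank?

9

Sorted (descending): 4.7, 4.6, 3.4, 3, 3, 2.9, 2.7, 2.2, 2.1, 1.7, 1.7, 1.7
The 2 values of 3 share dense rank 4.
The 3 values of 1.7 share dense rank 9.
Remaining distinct values take the next consecutive integers.
G has value 1.7 → rank 9.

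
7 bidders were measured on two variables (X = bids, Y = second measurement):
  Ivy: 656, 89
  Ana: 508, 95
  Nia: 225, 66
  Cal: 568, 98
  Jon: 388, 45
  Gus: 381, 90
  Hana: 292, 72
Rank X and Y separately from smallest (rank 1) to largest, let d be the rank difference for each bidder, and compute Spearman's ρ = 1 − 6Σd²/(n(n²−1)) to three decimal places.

0.536

Ranks of variable 1: 7, 5, 1, 6, 4, 3, 2
Ranks of variable 2: 4, 6, 2, 7, 1, 5, 3
d = r₁ − r₂: 3, -1, -1, -1, 3, -2, -1
d²: 9, 1, 1, 1, 9, 4, 1; Σd² = 26
ρ = 1 − 6·26/(7·48) = 1 − 156/336 = 0.536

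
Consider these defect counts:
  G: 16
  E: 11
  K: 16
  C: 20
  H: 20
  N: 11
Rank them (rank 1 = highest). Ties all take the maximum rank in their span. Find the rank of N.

6

Sorted (descending): 20, 20, 16, 16, 11, 11
The 2 values of 20 occupy positions 1–2 → each gets rank 2.
The 2 values of 16 occupy positions 3–4 → each gets rank 4.
The 2 values of 11 occupy positions 5–6 → each gets rank 6.
N has value 11 → rank 6.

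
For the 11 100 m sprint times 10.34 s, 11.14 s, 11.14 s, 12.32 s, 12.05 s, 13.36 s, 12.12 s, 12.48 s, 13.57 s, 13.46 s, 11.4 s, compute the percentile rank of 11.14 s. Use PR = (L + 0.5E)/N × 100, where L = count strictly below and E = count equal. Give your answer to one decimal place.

18.2

N = 11.
Strictly below 11.14: 1. Equal to 11.14: 2.
PR = (1 + 0.5·2)/11 × 100 = 18.2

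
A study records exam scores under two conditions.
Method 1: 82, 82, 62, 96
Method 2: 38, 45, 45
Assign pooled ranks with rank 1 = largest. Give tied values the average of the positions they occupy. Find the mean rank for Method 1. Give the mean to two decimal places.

Sorted (descending): 96, 82, 82, 62, 45, 45, 38
The 2 values of 82 occupy positions 2–3 → average rank (2+3)/2 = 2.5.
The 2 values of 45 occupy positions 5–6 → average rank (5+6)/2 = 5.5.
Method 1 values → pooled ranks: 82→2.5, 82→2.5, 62→4, 96→1
Mean rank = (2.5 + 2.5 + 4 + 1) / 4 = 2.50

2.50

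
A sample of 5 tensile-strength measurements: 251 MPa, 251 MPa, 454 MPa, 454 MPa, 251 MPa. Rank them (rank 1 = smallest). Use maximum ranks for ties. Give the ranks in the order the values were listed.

3, 3, 5, 5, 3

Sorted (ascending): 251, 251, 251, 454, 454
The 3 values of 251 occupy positions 1–3 → each gets rank 3.
The 2 values of 454 occupy positions 4–5 → each gets rank 5.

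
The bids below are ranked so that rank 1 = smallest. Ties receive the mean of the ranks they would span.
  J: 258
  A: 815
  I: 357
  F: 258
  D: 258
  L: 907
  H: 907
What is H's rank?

6.5

Sorted (ascending): 258, 258, 258, 357, 815, 907, 907
The 3 values of 258 occupy positions 1–3 → average rank 2.
The 2 values of 907 occupy positions 6–7 → average rank (6+7)/2 = 6.5.
H has value 907 → rank 6.5.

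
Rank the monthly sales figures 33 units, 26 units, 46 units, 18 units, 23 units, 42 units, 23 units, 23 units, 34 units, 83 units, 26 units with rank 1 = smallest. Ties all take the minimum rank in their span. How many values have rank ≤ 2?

Sorted (ascending): 18, 23, 23, 23, 26, 26, 33, 34, 42, 46, 83
The 3 values of 23 occupy positions 2–4 → each gets rank 2.
The 2 values of 26 occupy positions 5–6 → each gets rank 5.
Ranks ≤ 2: {1, 2, 2, 2} → 4 values.

4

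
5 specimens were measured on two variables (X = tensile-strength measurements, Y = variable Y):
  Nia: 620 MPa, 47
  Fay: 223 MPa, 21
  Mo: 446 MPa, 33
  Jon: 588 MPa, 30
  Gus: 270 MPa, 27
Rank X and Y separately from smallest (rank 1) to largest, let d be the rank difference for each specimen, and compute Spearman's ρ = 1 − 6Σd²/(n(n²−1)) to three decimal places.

0.900

Ranks of variable 1: 5, 1, 3, 4, 2
Ranks of variable 2: 5, 1, 4, 3, 2
d = r₁ − r₂: 0, 0, -1, 1, 0
d²: 0, 0, 1, 1, 0; Σd² = 2
ρ = 1 − 6·2/(5·24) = 1 − 12/120 = 0.900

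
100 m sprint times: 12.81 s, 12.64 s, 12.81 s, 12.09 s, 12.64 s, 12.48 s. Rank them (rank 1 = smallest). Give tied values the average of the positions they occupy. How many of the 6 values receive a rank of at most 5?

4

Sorted (ascending): 12.09, 12.48, 12.64, 12.64, 12.81, 12.81
The 2 values of 12.64 occupy positions 3–4 → average rank (3+4)/2 = 3.5.
The 2 values of 12.81 occupy positions 5–6 → average rank (5+6)/2 = 5.5.
Ranks ≤ 5: {1, 2, 3.5, 3.5} → 4 values.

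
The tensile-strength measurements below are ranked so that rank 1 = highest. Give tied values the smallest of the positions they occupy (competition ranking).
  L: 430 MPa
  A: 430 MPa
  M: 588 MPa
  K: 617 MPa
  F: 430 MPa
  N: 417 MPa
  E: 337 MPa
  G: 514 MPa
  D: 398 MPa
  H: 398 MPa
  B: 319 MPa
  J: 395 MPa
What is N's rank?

7

Sorted (descending): 617, 588, 514, 430, 430, 430, 417, 398, 398, 395, 337, 319
The 3 values of 430 occupy positions 4–6 → each gets rank 4.
The 2 values of 398 occupy positions 8–9 → each gets rank 8.
N has value 417 MPa → rank 7.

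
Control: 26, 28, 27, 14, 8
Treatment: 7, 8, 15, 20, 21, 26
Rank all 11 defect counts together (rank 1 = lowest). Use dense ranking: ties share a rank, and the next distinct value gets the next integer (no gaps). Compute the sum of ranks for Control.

Sorted (ascending): 7, 8, 8, 14, 15, 20, 21, 26, 26, 27, 28
The 2 values of 8 share dense rank 2.
The 2 values of 26 share dense rank 7.
Remaining distinct values take the next consecutive integers.
Control values → pooled ranks: 26→7, 28→9, 27→8, 14→3, 8→2
Rank sum = 7 + 9 + 8 + 3 + 2 = 29

29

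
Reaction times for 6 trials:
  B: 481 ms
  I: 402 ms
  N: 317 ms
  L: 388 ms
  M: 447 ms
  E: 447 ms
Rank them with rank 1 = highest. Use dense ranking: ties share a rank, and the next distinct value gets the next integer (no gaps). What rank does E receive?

2

Sorted (descending): 481, 447, 447, 402, 388, 317
The 2 values of 447 share dense rank 2.
Remaining distinct values take the next consecutive integers.
E has value 447 ms → rank 2.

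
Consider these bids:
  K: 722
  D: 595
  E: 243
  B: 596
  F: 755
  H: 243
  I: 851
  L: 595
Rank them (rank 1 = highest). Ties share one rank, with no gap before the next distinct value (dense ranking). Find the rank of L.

Sorted (descending): 851, 755, 722, 596, 595, 595, 243, 243
The 2 values of 595 share dense rank 5.
The 2 values of 243 share dense rank 6.
Remaining distinct values take the next consecutive integers.
L has value 595 → rank 5.

5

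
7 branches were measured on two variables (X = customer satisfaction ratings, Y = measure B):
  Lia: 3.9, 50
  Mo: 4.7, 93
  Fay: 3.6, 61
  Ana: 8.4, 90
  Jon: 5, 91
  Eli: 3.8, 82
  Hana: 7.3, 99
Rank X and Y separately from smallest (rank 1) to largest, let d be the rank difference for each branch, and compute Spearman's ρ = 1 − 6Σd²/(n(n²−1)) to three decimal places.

0.643

Ranks of variable 1: 3, 4, 1, 7, 5, 2, 6
Ranks of variable 2: 1, 6, 2, 4, 5, 3, 7
d = r₁ − r₂: 2, -2, -1, 3, 0, -1, -1
d²: 4, 4, 1, 9, 0, 1, 1; Σd² = 20
ρ = 1 − 6·20/(7·48) = 1 − 120/336 = 0.643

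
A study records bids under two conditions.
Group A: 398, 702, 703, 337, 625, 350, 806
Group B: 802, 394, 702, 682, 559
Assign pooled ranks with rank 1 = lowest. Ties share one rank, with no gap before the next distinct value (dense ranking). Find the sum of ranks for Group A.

Sorted (ascending): 337, 350, 394, 398, 559, 625, 682, 702, 702, 703, 802, 806
The 2 values of 702 share dense rank 8.
Remaining distinct values take the next consecutive integers.
Group A values → pooled ranks: 398→4, 702→8, 703→9, 337→1, 625→6, 350→2, 806→11
Rank sum = 4 + 8 + 9 + 1 + 6 + 2 + 11 = 41

41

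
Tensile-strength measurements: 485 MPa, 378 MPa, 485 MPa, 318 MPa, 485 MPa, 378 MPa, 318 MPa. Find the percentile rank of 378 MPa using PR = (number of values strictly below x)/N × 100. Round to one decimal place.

N = 7.
Strictly below 378: 2. Equal to 378: 2.
PR = 2/7 × 100 = 28.6

28.6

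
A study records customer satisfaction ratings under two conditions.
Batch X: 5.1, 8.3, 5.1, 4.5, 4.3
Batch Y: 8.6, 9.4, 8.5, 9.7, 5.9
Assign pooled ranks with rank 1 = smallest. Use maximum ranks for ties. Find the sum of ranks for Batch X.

17

Sorted (ascending): 4.3, 4.5, 5.1, 5.1, 5.9, 8.3, 8.5, 8.6, 9.4, 9.7
The 2 values of 5.1 occupy positions 3–4 → each gets rank 4.
Batch X values → pooled ranks: 5.1→4, 8.3→6, 5.1→4, 4.5→2, 4.3→1
Rank sum = 4 + 6 + 4 + 2 + 1 = 17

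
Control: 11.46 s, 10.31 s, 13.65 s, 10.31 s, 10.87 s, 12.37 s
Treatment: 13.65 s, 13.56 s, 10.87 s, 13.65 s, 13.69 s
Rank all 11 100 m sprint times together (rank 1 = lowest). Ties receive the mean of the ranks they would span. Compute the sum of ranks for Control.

Sorted (ascending): 10.31, 10.31, 10.87, 10.87, 11.46, 12.37, 13.56, 13.65, 13.65, 13.65, 13.69
The 2 values of 10.31 occupy positions 1–2 → average rank (1+2)/2 = 1.5.
The 2 values of 10.87 occupy positions 3–4 → average rank (3+4)/2 = 3.5.
The 3 values of 13.65 occupy positions 8–10 → average rank 9.
Control values → pooled ranks: 11.46→5, 10.31→1.5, 13.65→9, 10.31→1.5, 10.87→3.5, 12.37→6
Rank sum = 5 + 1.5 + 9 + 1.5 + 3.5 + 6 = 26.5

26.5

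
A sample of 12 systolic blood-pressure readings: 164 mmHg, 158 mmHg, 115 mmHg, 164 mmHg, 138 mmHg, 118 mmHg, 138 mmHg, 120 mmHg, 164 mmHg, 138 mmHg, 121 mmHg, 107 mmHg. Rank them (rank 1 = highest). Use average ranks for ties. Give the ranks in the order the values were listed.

Sorted (descending): 164, 164, 164, 158, 138, 138, 138, 121, 120, 118, 115, 107
The 3 values of 164 occupy positions 1–3 → average rank 2.
The 3 values of 138 occupy positions 5–7 → average rank 6.

2, 4, 11, 2, 6, 10, 6, 9, 2, 6, 8, 12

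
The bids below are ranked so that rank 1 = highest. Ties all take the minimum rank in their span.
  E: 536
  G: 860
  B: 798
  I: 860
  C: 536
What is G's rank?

Sorted (descending): 860, 860, 798, 536, 536
The 2 values of 860 occupy positions 1–2 → each gets rank 1.
The 2 values of 536 occupy positions 4–5 → each gets rank 4.
G has value 860 → rank 1.

1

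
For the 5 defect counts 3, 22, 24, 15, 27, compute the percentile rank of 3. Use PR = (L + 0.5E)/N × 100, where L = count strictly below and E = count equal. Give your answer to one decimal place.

N = 5.
Strictly below 3: 0. Equal to 3: 1.
PR = (0 + 0.5·1)/5 × 100 = 10.0

10.0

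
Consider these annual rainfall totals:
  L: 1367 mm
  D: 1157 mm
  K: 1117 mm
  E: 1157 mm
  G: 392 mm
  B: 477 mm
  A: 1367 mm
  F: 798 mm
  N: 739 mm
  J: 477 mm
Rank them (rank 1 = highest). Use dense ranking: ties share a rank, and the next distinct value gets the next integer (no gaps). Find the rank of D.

Sorted (descending): 1367, 1367, 1157, 1157, 1117, 798, 739, 477, 477, 392
The 2 values of 1367 share dense rank 1.
The 2 values of 1157 share dense rank 2.
The 2 values of 477 share dense rank 6.
Remaining distinct values take the next consecutive integers.
D has value 1157 mm → rank 2.

2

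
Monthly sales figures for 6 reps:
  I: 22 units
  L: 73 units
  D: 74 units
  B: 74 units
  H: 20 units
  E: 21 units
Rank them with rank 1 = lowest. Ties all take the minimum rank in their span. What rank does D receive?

5

Sorted (ascending): 20, 21, 22, 73, 74, 74
The 2 values of 74 occupy positions 5–6 → each gets rank 5.
D has value 74 units → rank 5.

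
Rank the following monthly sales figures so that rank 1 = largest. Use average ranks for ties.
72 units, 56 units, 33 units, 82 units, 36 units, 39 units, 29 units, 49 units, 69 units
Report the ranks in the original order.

Sorted (descending): 82, 72, 69, 56, 49, 39, 36, 33, 29
No ties — each value takes its position as its rank.

2, 4, 8, 1, 7, 6, 9, 5, 3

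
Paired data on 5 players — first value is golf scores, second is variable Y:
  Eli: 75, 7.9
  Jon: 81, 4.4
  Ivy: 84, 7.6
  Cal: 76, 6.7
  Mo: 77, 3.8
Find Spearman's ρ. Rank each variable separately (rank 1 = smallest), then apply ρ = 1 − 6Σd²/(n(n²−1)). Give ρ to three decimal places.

Ranks of variable 1: 1, 4, 5, 2, 3
Ranks of variable 2: 5, 2, 4, 3, 1
d = r₁ − r₂: -4, 2, 1, -1, 2
d²: 16, 4, 1, 1, 4; Σd² = 26
ρ = 1 − 6·26/(5·24) = 1 − 156/120 = -0.300

-0.300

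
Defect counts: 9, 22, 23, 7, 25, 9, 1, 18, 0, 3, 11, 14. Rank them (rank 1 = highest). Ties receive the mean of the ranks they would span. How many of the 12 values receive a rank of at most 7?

Sorted (descending): 25, 23, 22, 18, 14, 11, 9, 9, 7, 3, 1, 0
The 2 values of 9 occupy positions 7–8 → average rank (7+8)/2 = 7.5.
Ranks ≤ 7: {1, 2, 3, 4, 5, 6} → 6 values.

6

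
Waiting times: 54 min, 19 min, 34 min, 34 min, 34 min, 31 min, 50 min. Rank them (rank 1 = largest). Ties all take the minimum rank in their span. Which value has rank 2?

50

Sorted (descending): 54, 50, 34, 34, 34, 31, 19
The 3 values of 34 occupy positions 3–5 → each gets rank 3.
Rank 2 → value 50.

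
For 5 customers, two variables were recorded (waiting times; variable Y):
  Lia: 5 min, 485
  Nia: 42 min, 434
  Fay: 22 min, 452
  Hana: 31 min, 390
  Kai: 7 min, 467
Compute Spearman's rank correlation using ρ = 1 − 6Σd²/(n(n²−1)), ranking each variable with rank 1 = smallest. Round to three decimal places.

Ranks of variable 1: 1, 5, 3, 4, 2
Ranks of variable 2: 5, 2, 3, 1, 4
d = r₁ − r₂: -4, 3, 0, 3, -2
d²: 16, 9, 0, 9, 4; Σd² = 38
ρ = 1 − 6·38/(5·24) = 1 − 228/120 = -0.900

-0.900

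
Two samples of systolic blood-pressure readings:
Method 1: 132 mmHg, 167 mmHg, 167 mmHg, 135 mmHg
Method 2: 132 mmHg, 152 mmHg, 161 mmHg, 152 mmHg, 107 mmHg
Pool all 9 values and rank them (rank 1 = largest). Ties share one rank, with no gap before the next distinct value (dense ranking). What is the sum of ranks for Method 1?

11

Sorted (descending): 167, 167, 161, 152, 152, 135, 132, 132, 107
The 2 values of 167 share dense rank 1.
The 2 values of 152 share dense rank 3.
The 2 values of 132 share dense rank 5.
Remaining distinct values take the next consecutive integers.
Method 1 values → pooled ranks: 132→5, 167→1, 167→1, 135→4
Rank sum = 5 + 1 + 1 + 4 = 11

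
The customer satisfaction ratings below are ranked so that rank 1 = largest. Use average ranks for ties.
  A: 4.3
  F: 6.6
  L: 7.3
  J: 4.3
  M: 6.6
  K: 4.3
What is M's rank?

2.5

Sorted (descending): 7.3, 6.6, 6.6, 4.3, 4.3, 4.3
The 2 values of 6.6 occupy positions 2–3 → average rank (2+3)/2 = 2.5.
The 3 values of 4.3 occupy positions 4–6 → average rank 5.
M has value 6.6 → rank 2.5.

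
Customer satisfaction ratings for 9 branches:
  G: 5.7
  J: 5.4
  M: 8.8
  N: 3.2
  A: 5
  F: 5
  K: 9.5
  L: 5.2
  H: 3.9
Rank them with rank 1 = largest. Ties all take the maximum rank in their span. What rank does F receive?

7

Sorted (descending): 9.5, 8.8, 5.7, 5.4, 5.2, 5, 5, 3.9, 3.2
The 2 values of 5 occupy positions 6–7 → each gets rank 7.
F has value 5 → rank 7.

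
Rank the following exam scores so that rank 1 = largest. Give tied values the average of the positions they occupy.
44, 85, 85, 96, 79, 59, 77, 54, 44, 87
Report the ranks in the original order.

Sorted (descending): 96, 87, 85, 85, 79, 77, 59, 54, 44, 44
The 2 values of 85 occupy positions 3–4 → average rank (3+4)/2 = 3.5.
The 2 values of 44 occupy positions 9–10 → average rank (9+10)/2 = 9.5.

9.5, 3.5, 3.5, 1, 5, 7, 6, 8, 9.5, 2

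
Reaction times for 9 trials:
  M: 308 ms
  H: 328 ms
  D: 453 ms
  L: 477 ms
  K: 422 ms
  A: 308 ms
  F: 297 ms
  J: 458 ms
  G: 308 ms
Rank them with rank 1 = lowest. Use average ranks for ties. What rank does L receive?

Sorted (ascending): 297, 308, 308, 308, 328, 422, 453, 458, 477
The 3 values of 308 occupy positions 2–4 → average rank 3.
L has value 477 ms → rank 9.

9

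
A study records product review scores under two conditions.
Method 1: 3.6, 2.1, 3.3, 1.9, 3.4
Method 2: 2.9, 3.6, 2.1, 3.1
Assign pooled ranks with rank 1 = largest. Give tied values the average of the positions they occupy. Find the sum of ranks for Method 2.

Sorted (descending): 3.6, 3.6, 3.4, 3.3, 3.1, 2.9, 2.1, 2.1, 1.9
The 2 values of 3.6 occupy positions 1–2 → average rank (1+2)/2 = 1.5.
The 2 values of 2.1 occupy positions 7–8 → average rank (7+8)/2 = 7.5.
Method 2 values → pooled ranks: 2.9→6, 3.6→1.5, 2.1→7.5, 3.1→5
Rank sum = 6 + 1.5 + 7.5 + 5 = 20

20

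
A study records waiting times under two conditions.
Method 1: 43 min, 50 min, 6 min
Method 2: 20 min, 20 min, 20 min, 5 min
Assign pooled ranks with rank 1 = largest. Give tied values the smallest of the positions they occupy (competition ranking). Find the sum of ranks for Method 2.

16

Sorted (descending): 50, 43, 20, 20, 20, 6, 5
The 3 values of 20 occupy positions 3–5 → each gets rank 3.
Method 2 values → pooled ranks: 20→3, 20→3, 20→3, 5→7
Rank sum = 3 + 3 + 3 + 7 = 16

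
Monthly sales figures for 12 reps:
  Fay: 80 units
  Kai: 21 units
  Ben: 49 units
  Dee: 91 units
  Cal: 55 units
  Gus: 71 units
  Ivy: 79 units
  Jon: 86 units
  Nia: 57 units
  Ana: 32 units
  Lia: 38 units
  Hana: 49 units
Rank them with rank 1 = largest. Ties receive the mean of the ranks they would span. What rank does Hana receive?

8.5

Sorted (descending): 91, 86, 80, 79, 71, 57, 55, 49, 49, 38, 32, 21
The 2 values of 49 occupy positions 8–9 → average rank (8+9)/2 = 8.5.
Hana has value 49 units → rank 8.5.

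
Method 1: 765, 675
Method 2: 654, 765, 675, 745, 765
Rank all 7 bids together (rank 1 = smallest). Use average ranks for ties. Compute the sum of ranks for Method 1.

8.5

Sorted (ascending): 654, 675, 675, 745, 765, 765, 765
The 2 values of 675 occupy positions 2–3 → average rank (2+3)/2 = 2.5.
The 3 values of 765 occupy positions 5–7 → average rank 6.
Method 1 values → pooled ranks: 765→6, 675→2.5
Rank sum = 6 + 2.5 = 8.5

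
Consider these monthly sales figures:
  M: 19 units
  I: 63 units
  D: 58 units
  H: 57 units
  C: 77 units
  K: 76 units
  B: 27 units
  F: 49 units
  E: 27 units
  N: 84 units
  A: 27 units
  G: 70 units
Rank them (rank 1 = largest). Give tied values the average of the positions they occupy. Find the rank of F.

Sorted (descending): 84, 77, 76, 70, 63, 58, 57, 49, 27, 27, 27, 19
The 3 values of 27 occupy positions 9–11 → average rank 10.
F has value 49 units → rank 8.

8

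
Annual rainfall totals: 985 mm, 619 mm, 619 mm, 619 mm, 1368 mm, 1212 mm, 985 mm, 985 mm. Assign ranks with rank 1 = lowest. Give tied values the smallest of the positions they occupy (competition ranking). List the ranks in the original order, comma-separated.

Sorted (ascending): 619, 619, 619, 985, 985, 985, 1212, 1368
The 3 values of 619 occupy positions 1–3 → each gets rank 1.
The 3 values of 985 occupy positions 4–6 → each gets rank 4.

4, 1, 1, 1, 8, 7, 4, 4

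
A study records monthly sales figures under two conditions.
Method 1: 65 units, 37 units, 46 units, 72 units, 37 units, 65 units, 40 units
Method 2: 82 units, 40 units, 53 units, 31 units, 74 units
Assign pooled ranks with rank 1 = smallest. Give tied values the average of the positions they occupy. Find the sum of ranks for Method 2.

Sorted (ascending): 31, 37, 37, 40, 40, 46, 53, 65, 65, 72, 74, 82
The 2 values of 37 occupy positions 2–3 → average rank (2+3)/2 = 2.5.
The 2 values of 40 occupy positions 4–5 → average rank (4+5)/2 = 4.5.
The 2 values of 65 occupy positions 8–9 → average rank (8+9)/2 = 8.5.
Method 2 values → pooled ranks: 82→12, 40→4.5, 53→7, 31→1, 74→11
Rank sum = 12 + 4.5 + 7 + 1 + 11 = 35.5

35.5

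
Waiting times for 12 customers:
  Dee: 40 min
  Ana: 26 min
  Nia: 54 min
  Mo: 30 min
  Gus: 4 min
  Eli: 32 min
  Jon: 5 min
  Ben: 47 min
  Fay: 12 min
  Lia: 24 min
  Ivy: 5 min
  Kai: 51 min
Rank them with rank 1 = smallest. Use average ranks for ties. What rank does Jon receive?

Sorted (ascending): 4, 5, 5, 12, 24, 26, 30, 32, 40, 47, 51, 54
The 2 values of 5 occupy positions 2–3 → average rank (2+3)/2 = 2.5.
Jon has value 5 min → rank 2.5.

2.5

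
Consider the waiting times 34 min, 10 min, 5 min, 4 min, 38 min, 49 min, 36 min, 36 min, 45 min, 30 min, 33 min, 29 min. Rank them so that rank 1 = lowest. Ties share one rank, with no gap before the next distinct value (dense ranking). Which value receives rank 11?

Sorted (ascending): 4, 5, 10, 29, 30, 33, 34, 36, 36, 38, 45, 49
The 2 values of 36 share dense rank 8.
Remaining distinct values take the next consecutive integers.
Rank 11 → value 49.

49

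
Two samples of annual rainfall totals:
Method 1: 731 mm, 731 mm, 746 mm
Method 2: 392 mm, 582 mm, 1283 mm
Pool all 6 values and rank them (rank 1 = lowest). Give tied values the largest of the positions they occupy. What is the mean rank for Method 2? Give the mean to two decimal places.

3.00

Sorted (ascending): 392, 582, 731, 731, 746, 1283
The 2 values of 731 occupy positions 3–4 → each gets rank 4.
Method 2 values → pooled ranks: 392→1, 582→2, 1283→6
Mean rank = (1 + 2 + 6) / 3 = 3.00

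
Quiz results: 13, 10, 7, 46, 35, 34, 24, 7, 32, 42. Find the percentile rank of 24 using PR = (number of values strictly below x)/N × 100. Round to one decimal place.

40.0

N = 10.
Strictly below 24: 4. Equal to 24: 1.
PR = 4/10 × 100 = 40.0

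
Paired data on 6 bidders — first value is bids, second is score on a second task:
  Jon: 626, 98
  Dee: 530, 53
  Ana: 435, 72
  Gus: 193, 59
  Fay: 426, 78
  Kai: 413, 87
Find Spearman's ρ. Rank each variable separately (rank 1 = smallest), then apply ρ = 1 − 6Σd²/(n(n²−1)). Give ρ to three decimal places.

Ranks of variable 1: 6, 5, 4, 1, 3, 2
Ranks of variable 2: 6, 1, 3, 2, 4, 5
d = r₁ − r₂: 0, 4, 1, -1, -1, -3
d²: 0, 16, 1, 1, 1, 9; Σd² = 28
ρ = 1 − 6·28/(6·35) = 1 − 168/210 = 0.200

0.200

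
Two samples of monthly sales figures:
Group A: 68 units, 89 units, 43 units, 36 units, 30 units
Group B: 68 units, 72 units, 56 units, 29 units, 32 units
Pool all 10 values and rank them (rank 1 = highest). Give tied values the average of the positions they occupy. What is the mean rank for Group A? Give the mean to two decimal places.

5.30

Sorted (descending): 89, 72, 68, 68, 56, 43, 36, 32, 30, 29
The 2 values of 68 occupy positions 3–4 → average rank (3+4)/2 = 3.5.
Group A values → pooled ranks: 68→3.5, 89→1, 43→6, 36→7, 30→9
Mean rank = (3.5 + 1 + 6 + 7 + 9) / 5 = 5.30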